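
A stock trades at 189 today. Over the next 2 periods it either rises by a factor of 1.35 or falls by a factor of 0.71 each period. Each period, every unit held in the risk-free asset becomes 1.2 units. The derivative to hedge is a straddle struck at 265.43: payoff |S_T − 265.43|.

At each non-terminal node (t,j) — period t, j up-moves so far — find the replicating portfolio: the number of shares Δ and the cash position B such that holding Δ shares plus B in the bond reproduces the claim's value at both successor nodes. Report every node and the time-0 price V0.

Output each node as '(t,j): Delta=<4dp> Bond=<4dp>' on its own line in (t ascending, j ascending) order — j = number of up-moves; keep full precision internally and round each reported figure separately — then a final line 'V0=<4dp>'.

The replicating-portfolio and risk-neutral prices coincide; use p* = (1.2−0.71)/(1.35−0.71) = 0.7656 for the latter.
At expiry t=2: V(2,0)=170.1551, V(2,1)=84.2735, V(2,2)=79.0225
(1,0): S=134.1900. Δ = (V_up−V_dn)/(S_up−S_dn) = (84.2735−170.1551)/(181.1565−95.2749) = -1.0000. V = [p*·84.2735 + (1−p*)·170.1551]/1.2 = 87.0017. B = V − Δ·S = 221.1917.
(1,1): S=255.1500. Δ = (V_up−V_dn)/(S_up−S_dn) = (79.0225−84.2735)/(344.4525−181.1565) = -0.0322. V = [p*·79.0225 + (1−p*)·84.2735]/1.2 = 66.8777. B = V − Δ·S = 75.0824.
(0,0): S=189.0000. Δ = (V_up−V_dn)/(S_up−S_dn) = (66.8777−87.0017)/(255.1500−134.1900) = -0.1664. V = [p*·66.8777 + (1−p*)·87.0017]/1.2 = 59.6619. B = V − Δ·S = 91.1056.
The time-0 hedge costs 59.6619, which is the no-arbitrage price.

(0,0): Delta=-0.1664 Bond=91.1056
(1,0): Delta=-1.0000 Bond=221.1917
(1,1): Delta=-0.0322 Bond=75.0824
V0=59.6619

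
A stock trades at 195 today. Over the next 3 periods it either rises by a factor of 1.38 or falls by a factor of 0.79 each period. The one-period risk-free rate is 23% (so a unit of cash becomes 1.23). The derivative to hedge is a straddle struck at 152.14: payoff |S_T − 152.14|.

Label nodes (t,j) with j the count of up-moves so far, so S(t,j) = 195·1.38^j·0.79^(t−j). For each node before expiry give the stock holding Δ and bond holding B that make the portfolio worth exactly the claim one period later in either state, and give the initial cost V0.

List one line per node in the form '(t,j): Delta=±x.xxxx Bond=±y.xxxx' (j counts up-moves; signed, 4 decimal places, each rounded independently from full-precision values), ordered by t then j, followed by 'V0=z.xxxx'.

(0,0): Delta=0.9584 Bond=-72.6587
(1,0): Delta=0.7453 Bond=-56.5414
(1,1): Delta=1.0000 Bond=-100.5618
(2,0): Delta=-0.5598 Bond=89.2796
(2,1): Delta=1.0000 Bond=-123.6911
(2,2): Delta=1.0000 Bond=-123.6911
V0=114.2314

The replicating-portfolio and risk-neutral prices coincide; use p* = (1.23−0.79)/(1.38−0.79) = 0.7458 for the latter.
At expiry t=3: V(3,0)=55.9974, V(3,1)=15.8053, V(3,2)=141.2328, V(3,3)=360.3340
  t=2,j=0: stock 121.6995 → up 167.9453 (V=15.8053), down 96.1426 (V=55.9974). Price 21.1574; hedge Δ=-0.5598, bond B=89.2796.
  t=2,j=1: stock 212.5890 → up 293.3728 (V=141.2328), down 167.9453 (V=15.8053). Price 88.8979; hedge Δ=1.0000, bond B=-123.6911.
  t=2,j=2: stock 371.3580 → up 512.4740 (V=360.3340), down 293.3728 (V=141.2328). Price 247.6669; hedge Δ=1.0000, bond B=-123.6911.
  t=1,j=0: stock 154.0500 → up 212.5890 (V=88.8979), down 121.6995 (V=21.1574). Price 58.2730; hedge Δ=0.7453, bond B=-56.5414.
  t=1,j=1: stock 269.1000 → up 371.3580 (V=247.6669), down 212.5890 (V=88.8979). Price 168.5382; hedge Δ=1.0000, bond B=-100.5618.
  t=0,j=0: stock 195.0000 → up 269.1000 (V=168.5382), down 154.0500 (V=58.2730). Price 114.2314; hedge Δ=0.9584, bond B=-72.6587.
Self-financing check: at every node Δ·S+B equals the discounted successor values.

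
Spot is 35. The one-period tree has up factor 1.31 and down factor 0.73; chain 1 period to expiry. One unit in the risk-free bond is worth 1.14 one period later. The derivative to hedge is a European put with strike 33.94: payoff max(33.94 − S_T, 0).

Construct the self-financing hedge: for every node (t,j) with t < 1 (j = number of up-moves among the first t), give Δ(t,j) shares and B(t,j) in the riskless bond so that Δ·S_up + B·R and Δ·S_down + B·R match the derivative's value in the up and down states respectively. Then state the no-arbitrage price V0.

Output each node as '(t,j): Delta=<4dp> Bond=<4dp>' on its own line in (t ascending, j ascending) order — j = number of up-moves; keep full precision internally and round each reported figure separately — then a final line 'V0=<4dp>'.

No-arbitrage ⇒ martingale measure with p* = (R−d)/(u−d) = 0.7069.
Terminal payoffs: V(1,0)=8.3900, V(1,1)=0.0000
  t=0,j=0: stock 35.0000 → up 45.8500 (V=0.0000), down 25.5500 (V=8.3900). Price 2.1571; hedge Δ=-0.4133, bond B=16.6227.
Each (Δ,B) replicates both successor values, so the strategy is self-financing and V0 is arbitrage-free.

(0,0): Delta=-0.4133 Bond=16.6227
V0=2.1571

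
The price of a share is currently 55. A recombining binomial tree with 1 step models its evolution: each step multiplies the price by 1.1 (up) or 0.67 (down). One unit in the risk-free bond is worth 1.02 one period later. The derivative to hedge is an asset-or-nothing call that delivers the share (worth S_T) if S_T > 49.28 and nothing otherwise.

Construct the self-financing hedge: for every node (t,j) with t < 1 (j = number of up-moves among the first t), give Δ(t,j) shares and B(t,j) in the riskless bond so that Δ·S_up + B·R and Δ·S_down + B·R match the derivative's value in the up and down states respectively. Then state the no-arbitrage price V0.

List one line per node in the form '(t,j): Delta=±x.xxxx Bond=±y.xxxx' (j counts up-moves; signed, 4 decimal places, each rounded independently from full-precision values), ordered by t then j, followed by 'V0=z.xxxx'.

Risk-neutral probability p* = (R−d)/(u−d) = (1.02−0.67)/(1.1−0.67) = 0.8140.
Payoff layer (t=1): V(1,0)=0.0000, V(1,1)=60.5000
Node (0,0) S=55.0000: V=(p*·60.5000+(1−p*)·0.0000)/1.02=48.2786; Δ=(60.5000−0.0000)/(60.5000−36.8500)=2.5581; B=V−Δ·S=-92.4191
Root portfolio cost Δ·55+B reproduces V0=48.2786.

(0,0): Delta=2.5581 Bond=-92.4191
V0=48.2786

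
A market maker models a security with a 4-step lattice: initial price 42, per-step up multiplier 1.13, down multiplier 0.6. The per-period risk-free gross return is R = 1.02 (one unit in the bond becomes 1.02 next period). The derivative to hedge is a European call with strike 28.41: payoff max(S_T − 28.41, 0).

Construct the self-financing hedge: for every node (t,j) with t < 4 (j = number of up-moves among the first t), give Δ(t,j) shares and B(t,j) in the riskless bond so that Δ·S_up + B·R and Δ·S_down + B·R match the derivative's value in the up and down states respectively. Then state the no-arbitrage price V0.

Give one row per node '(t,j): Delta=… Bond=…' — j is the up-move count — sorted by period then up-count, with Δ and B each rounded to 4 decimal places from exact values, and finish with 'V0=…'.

Risk-neutral probability p* = (R−d)/(u−d) = (1.02−0.6)/(1.13−0.6) = 0.7925.
Payoff layer (t=4): V(4,0)=0.0000, V(4,1)=0.0000, V(4,2)=0.0000, V(4,3)=7.9510, V(4,4)=40.0699
  t=3,j=0: stock 9.0720 → up 10.2514 (V=0.0000), down 5.4432 (V=0.0000). Price 0.0000; hedge Δ=0.0000, bond B=0.0000.
  t=3,j=1: stock 17.0856 → up 19.3067 (V=0.0000), down 10.2514 (V=0.0000). Price 0.0000; hedge Δ=0.0000, bond B=0.0000.
  t=3,j=2: stock 32.1779 → up 36.3610 (V=7.9510), down 19.3067 (V=0.0000). Price 6.1773; hedge Δ=0.4662, bond B=-8.8246.
  t=3,j=3: stock 60.6017 → up 68.4799 (V=40.0699), down 36.3610 (V=7.9510). Price 32.7487; hedge Δ=1.0000, bond B=-27.8529.
  t=2,j=0: stock 15.1200 → up 17.0856 (V=0.0000), down 9.0720 (V=0.0000). Price 0.0000; hedge Δ=0.0000, bond B=0.0000.
  t=2,j=1: stock 28.4760 → up 32.1779 (V=6.1773), down 17.0856 (V=0.0000). Price 4.7992; hedge Δ=0.4093, bond B=-6.8560.
  t=2,j=2: stock 53.6298 → up 60.6017 (V=32.7487), down 32.1779 (V=6.1773). Price 26.6999; hedge Δ=0.9348, bond B=-23.4350.
  t=1,j=0: stock 25.2000 → up 28.4760 (V=4.7992), down 15.1200 (V=0.0000). Price 3.7286; hedge Δ=0.3593, bond B=-5.3265.
  t=1,j=1: stock 47.4600 → up 53.6298 (V=26.6999), down 28.4760 (V=4.7992). Price 21.7201; hedge Δ=0.8707, bond B=-19.6020.
  t=0,j=0: stock 42.0000 → up 47.4600 (V=21.7201), down 25.2000 (V=3.7286). Price 17.6333; hedge Δ=0.8082, bond B=-16.3129.
Root portfolio cost Δ·42+B reproduces V0=17.6333.

(0,0): Delta=0.8082 Bond=-16.3129
(1,0): Delta=0.3593 Bond=-5.3265
(1,1): Delta=0.8707 Bond=-19.6020
(2,0): Delta=0.0000 Bond=0.0000
(2,1): Delta=0.4093 Bond=-6.8560
(2,2): Delta=0.9348 Bond=-23.4350
(3,0): Delta=0.0000 Bond=0.0000
(3,1): Delta=0.0000 Bond=0.0000
(3,2): Delta=0.4662 Bond=-8.8246
(3,3): Delta=1.0000 Bond=-27.8529
V0=17.6333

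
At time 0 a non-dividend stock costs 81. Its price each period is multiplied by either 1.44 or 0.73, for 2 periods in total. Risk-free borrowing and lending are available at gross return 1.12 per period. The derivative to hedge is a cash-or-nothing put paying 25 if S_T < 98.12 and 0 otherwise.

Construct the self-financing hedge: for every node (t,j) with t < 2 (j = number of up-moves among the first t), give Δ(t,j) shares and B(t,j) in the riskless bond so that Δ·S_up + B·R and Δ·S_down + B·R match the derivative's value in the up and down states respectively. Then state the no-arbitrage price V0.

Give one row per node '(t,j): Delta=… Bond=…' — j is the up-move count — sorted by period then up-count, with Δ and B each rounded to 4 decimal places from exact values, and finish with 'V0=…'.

Since d<R<u, set p* = (R−d)/(u−d) = 0.5493; price each node as the discounted p*-expectation of its children.
At expiry t=2: V(2,0)=25.0000, V(2,1)=25.0000, V(2,2)=0.0000
Node (1,0) S=59.1300: V=(p*·25.0000+(1−p*)·25.0000)/1.12=22.3214; Δ=(25.0000−25.0000)/(85.1472−43.1649)=0.0000; B=V−Δ·S=22.3214
Node (1,1) S=116.6400: V=(p*·0.0000+(1−p*)·25.0000)/1.12=10.0604; Δ=(0.0000−25.0000)/(167.9616−85.1472)=-0.3019; B=V−Δ·S=45.2716
Node (0,0) S=81.0000: V=(p*·10.0604+(1−p*)·22.3214)/1.12=13.9165; Δ=(10.0604−22.3214)/(116.6400−59.1300)=-0.2132; B=V−Δ·S=31.1856
Root portfolio cost Δ·81+B reproduces V0=13.9165.

(0,0): Delta=-0.2132 Bond=31.1856
(1,0): Delta=0.0000 Bond=22.3214
(1,1): Delta=-0.3019 Bond=45.2716
V0=13.9165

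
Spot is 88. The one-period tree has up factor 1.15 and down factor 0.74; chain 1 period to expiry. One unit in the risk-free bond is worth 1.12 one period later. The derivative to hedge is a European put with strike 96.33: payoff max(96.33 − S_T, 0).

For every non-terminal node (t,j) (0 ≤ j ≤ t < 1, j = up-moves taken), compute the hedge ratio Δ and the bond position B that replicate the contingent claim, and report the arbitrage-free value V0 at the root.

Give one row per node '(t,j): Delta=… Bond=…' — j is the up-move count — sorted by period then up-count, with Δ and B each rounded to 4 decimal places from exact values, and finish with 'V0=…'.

(0,0): Delta=-0.8650 Bond=78.1609
V0=2.0390

No-arbitrage ⇒ martingale measure with p* = (R−d)/(u−d) = 0.9268.
Terminal values V(1,·): V(1,0)=31.2100, V(1,1)=0.0000
  t=0,j=0: stock 88.0000 → up 101.2000 (V=0.0000), down 65.1200 (V=31.2100). Price 2.0390; hedge Δ=-0.8650, bond B=78.1609.
Self-financing check: at every node Δ·S+B equals the discounted successor values.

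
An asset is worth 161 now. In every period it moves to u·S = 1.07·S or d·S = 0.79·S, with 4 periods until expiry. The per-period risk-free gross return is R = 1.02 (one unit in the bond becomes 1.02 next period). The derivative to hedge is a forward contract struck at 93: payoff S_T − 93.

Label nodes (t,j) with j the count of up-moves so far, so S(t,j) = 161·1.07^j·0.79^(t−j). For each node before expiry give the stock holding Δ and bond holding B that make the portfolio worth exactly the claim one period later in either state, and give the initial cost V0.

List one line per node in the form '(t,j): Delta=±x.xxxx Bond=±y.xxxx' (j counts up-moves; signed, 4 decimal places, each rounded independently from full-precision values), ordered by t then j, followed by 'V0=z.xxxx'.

(0,0): Delta=1.0000 Bond=-85.9176
(1,0): Delta=1.0000 Bond=-87.6360
(1,1): Delta=1.0000 Bond=-87.6360
(2,0): Delta=1.0000 Bond=-89.3887
(2,1): Delta=1.0000 Bond=-89.3887
(2,2): Delta=1.0000 Bond=-89.3887
(3,0): Delta=1.0000 Bond=-91.1765
(3,1): Delta=1.0000 Bond=-91.1765
(3,2): Delta=1.0000 Bond=-91.1765
(3,3): Delta=1.0000 Bond=-91.1765
V0=75.0824

The replicating-portfolio and risk-neutral prices coincide; use p* = (1.02−0.79)/(1.07−0.79) = 0.8214 for the latter.
Terminal payoffs: V(4,0)=-30.2904, V(4,1)=-8.0642, V(4,2)=22.0397, V(4,3)=62.8132, V(4,4)=118.0382
(3,0): S=79.3793. Δ = (V_up−V_dn)/(S_up−S_dn) = (-8.0642−-30.2904)/(84.9358−62.7096) = 1.0000. V = [p*·-8.0642 + (1−p*)·-30.2904]/1.02 = -11.7972. B = V − Δ·S = -91.1765.
(3,1): S=107.5137. Δ = (V_up−V_dn)/(S_up−S_dn) = (22.0397−-8.0642)/(115.0397−84.9358) = 1.0000. V = [p*·22.0397 + (1−p*)·-8.0642]/1.02 = 16.3372. B = V − Δ·S = -91.1765.
(3,2): S=145.6198. Δ = (V_up−V_dn)/(S_up−S_dn) = (62.8132−22.0397)/(155.8132−115.0397) = 1.0000. V = [p*·62.8132 + (1−p*)·22.0397]/1.02 = 54.4434. B = V − Δ·S = -91.1765.
(3,3): S=197.2319. Δ = (V_up−V_dn)/(S_up−S_dn) = (118.0382−62.8132)/(211.0382−155.8132) = 1.0000. V = [p*·118.0382 + (1−p*)·62.8132]/1.02 = 106.0555. B = V − Δ·S = -91.1765.
(2,0): S=100.4801. Δ = (V_up−V_dn)/(S_up−S_dn) = (16.3372−-11.7972)/(107.5137−79.3793) = 1.0000. V = [p*·16.3372 + (1−p*)·-11.7972]/1.02 = 11.0914. B = V − Δ·S = -89.3887.
(2,1): S=136.0933. Δ = (V_up−V_dn)/(S_up−S_dn) = (54.4434−16.3372)/(145.6198−107.5137) = 1.0000. V = [p*·54.4434 + (1−p*)·16.3372]/1.02 = 46.7046. B = V − Δ·S = -89.3887.
(2,2): S=184.3289. Δ = (V_up−V_dn)/(S_up−S_dn) = (106.0555−54.4434)/(197.2319−145.6198) = 1.0000. V = [p*·106.0555 + (1−p*)·54.4434]/1.02 = 94.9402. B = V − Δ·S = -89.3887.
(1,0): S=127.1900. Δ = (V_up−V_dn)/(S_up−S_dn) = (46.7046−11.0914)/(136.0933−100.4801) = 1.0000. V = [p*·46.7046 + (1−p*)·11.0914]/1.02 = 39.5540. B = V − Δ·S = -87.6360.
(1,1): S=172.2700. Δ = (V_up−V_dn)/(S_up−S_dn) = (94.9402−46.7046)/(184.3289−136.0933) = 1.0000. V = [p*·94.9402 + (1−p*)·46.7046]/1.02 = 84.6340. B = V − Δ·S = -87.6360.
(0,0): S=161.0000. Δ = (V_up−V_dn)/(S_up−S_dn) = (84.6340−39.5540)/(172.2700−127.1900) = 1.0000. V = [p*·84.6340 + (1−p*)·39.5540]/1.02 = 75.0824. B = V − Δ·S = -85.9176.
Root portfolio cost Δ·161+B reproduces V0=75.0824.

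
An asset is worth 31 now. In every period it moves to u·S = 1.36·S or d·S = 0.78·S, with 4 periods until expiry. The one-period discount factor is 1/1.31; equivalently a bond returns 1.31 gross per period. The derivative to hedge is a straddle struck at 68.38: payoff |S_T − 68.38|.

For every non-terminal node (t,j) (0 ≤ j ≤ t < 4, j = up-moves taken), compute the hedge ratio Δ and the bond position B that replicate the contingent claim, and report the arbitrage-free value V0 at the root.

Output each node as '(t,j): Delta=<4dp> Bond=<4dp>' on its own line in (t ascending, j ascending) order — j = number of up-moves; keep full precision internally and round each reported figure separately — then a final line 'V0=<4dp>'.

Since d<R<u, set p* = (R−d)/(u−d) = 0.9138; price each node as the discounted p*-expectation of its children.
At expiry t=4: V(4,0)=56.9053, V(4,1)=48.3729, V(4,2)=33.4958, V(4,3)=7.5563, V(4,4)=37.6716
  t=3,j=0: stock 14.7111 → up 20.0071 (V=48.3729), down 11.4747 (V=56.9053). Price 37.4874; hedge Δ=-1.0000, bond B=52.1985.
  t=3,j=1: stock 25.6501 → up 34.8842 (V=33.4958), down 20.0071 (V=48.3729). Price 26.5483; hedge Δ=-1.0000, bond B=52.1985.
  t=3,j=2: stock 44.7233 → up 60.8237 (V=7.5563), down 34.8842 (V=33.4958). Price 7.4751; hedge Δ=-1.0000, bond B=52.1985.
  t=3,j=3: stock 77.9791 → up 106.0516 (V=37.6716), down 60.8237 (V=7.5563). Price 26.7752; hedge Δ=0.6659, bond B=-25.1478.
  t=2,j=0: stock 18.8604 → up 25.6501 (V=26.5483), down 14.7111 (V=37.4874). Price 20.9858; hedge Δ=-1.0000, bond B=39.8462.
  t=2,j=1: stock 32.8848 → up 44.7233 (V=7.4751), down 25.6501 (V=26.5483). Price 6.9614; hedge Δ=-1.0000, bond B=39.8462.
  t=2,j=2: stock 57.3376 → up 77.9791 (V=26.7752), down 44.7233 (V=7.4751). Price 19.1690; hedge Δ=0.5804, bond B=-14.1069.
  t=1,j=0: stock 24.1800 → up 32.8848 (V=6.9614), down 18.8604 (V=20.9858). Price 6.2369; hedge Δ=-1.0000, bond B=30.4169.
  t=1,j=1: stock 42.1600 → up 57.3376 (V=19.1690), down 32.8848 (V=6.9614). Price 13.8295; hedge Δ=0.4992, bond B=-7.2182.
  t=0,j=0: stock 31.0000 → up 42.1600 (V=13.8295), down 24.1800 (V=6.2369). Price 10.0572; hedge Δ=0.4223, bond B=-3.0334.
Each (Δ,B) replicates both successor values, so the strategy is self-financing and V0 is arbitrage-free.

(0,0): Delta=0.4223 Bond=-3.0334
(1,0): Delta=-1.0000 Bond=30.4169
(1,1): Delta=0.4992 Bond=-7.2182
(2,0): Delta=-1.0000 Bond=39.8462
(2,1): Delta=-1.0000 Bond=39.8462
(2,2): Delta=0.5804 Bond=-14.1069
(3,0): Delta=-1.0000 Bond=52.1985
(3,1): Delta=-1.0000 Bond=52.1985
(3,2): Delta=-1.0000 Bond=52.1985
(3,3): Delta=0.6659 Bond=-25.1478
V0=10.0572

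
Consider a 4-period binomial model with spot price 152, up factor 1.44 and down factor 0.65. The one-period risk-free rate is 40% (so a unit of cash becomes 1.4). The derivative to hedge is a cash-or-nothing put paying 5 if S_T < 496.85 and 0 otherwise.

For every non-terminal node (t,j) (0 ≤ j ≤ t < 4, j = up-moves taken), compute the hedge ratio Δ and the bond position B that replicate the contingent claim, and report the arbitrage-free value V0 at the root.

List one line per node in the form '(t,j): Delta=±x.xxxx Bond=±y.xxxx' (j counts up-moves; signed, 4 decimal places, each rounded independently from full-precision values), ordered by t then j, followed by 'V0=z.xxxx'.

(0,0): Delta=-0.0130 Bond=2.2179
(1,0): Delta=0.0000 Bond=1.8222
(1,1): Delta=-0.0133 Bond=3.1734
(2,0): Delta=0.0000 Bond=2.5510
(2,1): Delta=0.0000 Bond=2.5510
(2,2): Delta=-0.0136 Bond=4.5437
(3,0): Delta=0.0000 Bond=3.5714
(3,1): Delta=0.0000 Bond=3.5714
(3,2): Delta=0.0000 Bond=3.5714
(3,3): Delta=-0.0139 Bond=6.5099
V0=0.2442

The replicating-portfolio and risk-neutral prices coincide; use p* = (1.4−0.65)/(1.44−0.65) = 0.9494 for the latter.
Terminal values V(4,·): V(4,0)=5.0000, V(4,1)=5.0000, V(4,2)=5.0000, V(4,3)=5.0000, V(4,4)=0.0000
(3,0): S=41.7430. Δ = (V_up−V_dn)/(S_up−S_dn) = (5.0000−5.0000)/(60.1099−27.1330) = 0.0000. V = [p*·5.0000 + (1−p*)·5.0000]/1.4 = 3.5714. B = V − Δ·S = 3.5714.
(3,1): S=92.4768. Δ = (V_up−V_dn)/(S_up−S_dn) = (5.0000−5.0000)/(133.1666−60.1099) = 0.0000. V = [p*·5.0000 + (1−p*)·5.0000]/1.4 = 3.5714. B = V − Δ·S = 3.5714.
(3,2): S=204.8717. Δ = (V_up−V_dn)/(S_up−S_dn) = (5.0000−5.0000)/(295.0152−133.1666) = 0.0000. V = [p*·5.0000 + (1−p*)·5.0000]/1.4 = 3.5714. B = V − Δ·S = 3.5714.
(3,3): S=453.8696. Δ = (V_up−V_dn)/(S_up−S_dn) = (0.0000−5.0000)/(653.5722−295.0152) = -0.0139. V = [p*·0.0000 + (1−p*)·5.0000]/1.4 = 0.1808. B = V − Δ·S = 6.5099.
(2,0): S=64.2200. Δ = (V_up−V_dn)/(S_up−S_dn) = (3.5714−3.5714)/(92.4768−41.7430) = 0.0000. V = [p*·3.5714 + (1−p*)·3.5714]/1.4 = 2.5510. B = V − Δ·S = 2.5510.
(2,1): S=142.2720. Δ = (V_up−V_dn)/(S_up−S_dn) = (3.5714−3.5714)/(204.8717−92.4768) = 0.0000. V = [p*·3.5714 + (1−p*)·3.5714]/1.4 = 2.5510. B = V − Δ·S = 2.5510.
(2,2): S=315.1872. Δ = (V_up−V_dn)/(S_up−S_dn) = (0.1808−3.5714)/(453.8696−204.8717) = -0.0136. V = [p*·0.1808 + (1−p*)·3.5714]/1.4 = 0.2518. B = V − Δ·S = 4.5437.
(1,0): S=98.8000. Δ = (V_up−V_dn)/(S_up−S_dn) = (2.5510−2.5510)/(142.2720−64.2200) = 0.0000. V = [p*·2.5510 + (1−p*)·2.5510]/1.4 = 1.8222. B = V − Δ·S = 1.8222.
(1,1): S=218.8800. Δ = (V_up−V_dn)/(S_up−S_dn) = (0.2518−2.5510)/(315.1872−142.2720) = -0.0133. V = [p*·0.2518 + (1−p*)·2.5510]/1.4 = 0.2630. B = V − Δ·S = 3.1734.
(0,0): S=152.0000. Δ = (V_up−V_dn)/(S_up−S_dn) = (0.2630−1.8222)/(218.8800−98.8000) = -0.0130. V = [p*·0.2630 + (1−p*)·1.8222]/1.4 = 0.2442. B = V − Δ·S = 2.2179.
The time-0 hedge costs 0.2442, which is the no-arbitrage price.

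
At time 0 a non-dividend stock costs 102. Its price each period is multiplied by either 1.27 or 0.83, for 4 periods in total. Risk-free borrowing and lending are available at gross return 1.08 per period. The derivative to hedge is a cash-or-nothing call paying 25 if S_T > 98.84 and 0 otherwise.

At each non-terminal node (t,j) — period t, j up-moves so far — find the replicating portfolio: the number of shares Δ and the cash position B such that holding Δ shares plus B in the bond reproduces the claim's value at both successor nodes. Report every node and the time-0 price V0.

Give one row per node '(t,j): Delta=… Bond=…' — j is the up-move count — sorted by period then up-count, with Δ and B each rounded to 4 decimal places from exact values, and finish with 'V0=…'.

Under the risk-neutral measure, an up-move has probability p* = (R−d)/(u−d) = 0.5682 and values discount at R = 1.08.
At expiry t=4: V(4,0)=0.0000, V(4,1)=0.0000, V(4,2)=25.0000, V(4,3)=25.0000, V(4,4)=25.0000
(3,0): S=58.3223. Δ = (V_up−V_dn)/(S_up−S_dn) = (0.0000−0.0000)/(74.0693−48.4075) = 0.0000. V = [p*·0.0000 + (1−p*)·0.0000]/1.08 = 0.0000. B = V − Δ·S = 0.0000.
(3,1): S=89.2401. Δ = (V_up−V_dn)/(S_up−S_dn) = (25.0000−0.0000)/(113.3349−74.0693) = 0.6367. V = [p*·25.0000 + (1−p*)·0.0000]/1.08 = 13.1524. B = V − Δ·S = -43.6658.
(3,2): S=136.5481. Δ = (V_up−V_dn)/(S_up−S_dn) = (25.0000−25.0000)/(173.4161−113.3349) = 0.0000. V = [p*·25.0000 + (1−p*)·25.0000]/1.08 = 23.1481. B = V − Δ·S = 23.1481.
(3,3): S=208.9351. Δ = (V_up−V_dn)/(S_up−S_dn) = (25.0000−25.0000)/(265.3475−173.4161) = 0.0000. V = [p*·25.0000 + (1−p*)·25.0000]/1.08 = 23.1481. B = V − Δ·S = 23.1481.
(2,0): S=70.2678. Δ = (V_up−V_dn)/(S_up−S_dn) = (13.1524−0.0000)/(89.2401−58.3223) = 0.4254. V = [p*·13.1524 + (1−p*)·0.0000]/1.08 = 6.9194. B = V − Δ·S = -22.9723.
(2,1): S=107.5182. Δ = (V_up−V_dn)/(S_up−S_dn) = (23.1481−13.1524)/(136.5481−89.2401) = 0.2113. V = [p*·23.1481 + (1−p*)·13.1524]/1.08 = 17.4368. B = V − Δ·S = -5.2809.
(2,2): S=164.5158. Δ = (V_up−V_dn)/(S_up−S_dn) = (23.1481−23.1481)/(208.9351−136.5481) = 0.0000. V = [p*·23.1481 + (1−p*)·23.1481]/1.08 = 21.4335. B = V − Δ·S = 21.4335.
(1,0): S=84.6600. Δ = (V_up−V_dn)/(S_up−S_dn) = (17.4368−6.9194)/(107.5182−70.2678) = 0.2823. V = [p*·17.4368 + (1−p*)·6.9194]/1.08 = 11.9400. B = V − Δ·S = -11.9633.
(1,1): S=129.5400. Δ = (V_up−V_dn)/(S_up−S_dn) = (21.4335−17.4368)/(164.5158−107.5182) = 0.0701. V = [p*·21.4335 + (1−p*)·17.4368]/1.08 = 18.2478. B = V − Δ·S = 9.1646.
(0,0): S=102.0000. Δ = (V_up−V_dn)/(S_up−S_dn) = (18.2478−11.9400)/(129.5400−84.6600) = 0.1405. V = [p*·18.2478 + (1−p*)·11.9400]/1.08 = 14.3741. B = V − Δ·S = 0.0381.
Self-financing check: at every node Δ·S+B equals the discounted successor values.

(0,0): Delta=0.1405 Bond=0.0381
(1,0): Delta=0.2823 Bond=-11.9633
(1,1): Delta=0.0701 Bond=9.1646
(2,0): Delta=0.4254 Bond=-22.9723
(2,1): Delta=0.2113 Bond=-5.2809
(2,2): Delta=0.0000 Bond=21.4335
(3,0): Delta=0.0000 Bond=0.0000
(3,1): Delta=0.6367 Bond=-43.6658
(3,2): Delta=0.0000 Bond=23.1481
(3,3): Delta=0.0000 Bond=23.1481
V0=14.3741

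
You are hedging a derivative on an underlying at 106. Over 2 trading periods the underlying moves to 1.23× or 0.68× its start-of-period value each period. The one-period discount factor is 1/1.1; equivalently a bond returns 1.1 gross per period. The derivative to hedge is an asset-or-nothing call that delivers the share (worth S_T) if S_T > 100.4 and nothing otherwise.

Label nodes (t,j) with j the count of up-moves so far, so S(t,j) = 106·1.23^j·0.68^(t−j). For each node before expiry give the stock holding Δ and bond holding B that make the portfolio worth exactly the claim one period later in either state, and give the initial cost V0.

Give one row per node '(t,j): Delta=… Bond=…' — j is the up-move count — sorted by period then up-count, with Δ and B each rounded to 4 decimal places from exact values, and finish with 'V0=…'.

Since d<R<u, set p* = (R−d)/(u−d) = 0.7636; price each node as the discounted p*-expectation of its children.
Terminal values V(2,·): V(2,0)=0.0000, V(2,1)=0.0000, V(2,2)=160.3674
Node (1,0) S=72.0800: V=(p*·0.0000+(1−p*)·0.0000)/1.1=0.0000; Δ=(0.0000−0.0000)/(88.6584−49.0144)=0.0000; B=V−Δ·S=0.0000
Node (1,1) S=130.3800: V=(p*·160.3674+(1−p*)·0.0000)/1.1=111.3294; Δ=(160.3674−0.0000)/(160.3674−88.6584)=2.2364; B=V−Δ·S=-180.2477
Node (0,0) S=106.0000: V=(p*·111.3294+(1−p*)·0.0000)/1.1=77.2865; Δ=(111.3294−0.0000)/(130.3800−72.0800)=1.9096; B=V−Δ·S=-125.1306
Self-financing check: at every node Δ·S+B equals the discounted successor values.

(0,0): Delta=1.9096 Bond=-125.1306
(1,0): Delta=0.0000 Bond=0.0000
(1,1): Delta=2.2364 Bond=-180.2477
V0=77.2865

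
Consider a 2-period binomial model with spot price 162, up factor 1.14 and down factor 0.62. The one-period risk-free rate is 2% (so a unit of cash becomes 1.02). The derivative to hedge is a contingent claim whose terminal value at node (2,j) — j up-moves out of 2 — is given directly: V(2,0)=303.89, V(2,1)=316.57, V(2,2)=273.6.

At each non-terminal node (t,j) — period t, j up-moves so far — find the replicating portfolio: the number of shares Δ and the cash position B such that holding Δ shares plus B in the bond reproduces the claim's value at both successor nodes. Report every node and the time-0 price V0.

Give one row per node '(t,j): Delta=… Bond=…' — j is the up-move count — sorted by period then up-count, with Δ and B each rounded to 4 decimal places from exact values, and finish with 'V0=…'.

Risk-neutral probability p* = (R−d)/(u−d) = (1.02−0.62)/(1.14−0.62) = 0.7692.
At expiry t=2: V(2,0)=303.8900, V(2,1)=316.5700, V(2,2)=273.6000
  t=1,j=0: stock 100.4400 → up 114.5016 (V=316.5700), down 62.2728 (V=303.8900). Price 307.4940; hedge Δ=0.2428, bond B=283.1094.
  t=1,j=1: stock 184.6800 → up 210.5352 (V=273.6000), down 114.5016 (V=316.5700). Price 277.9570; hedge Δ=-0.4474, bond B=360.5916.
  t=0,j=0: stock 162.0000 → up 184.6800 (V=277.9570), down 100.4400 (V=307.4940). Price 279.1894; hedge Δ=-0.3506, bond B=335.9913.
The time-0 hedge costs 279.1894, which is the no-arbitrage price.

(0,0): Delta=-0.3506 Bond=335.9913
(1,0): Delta=0.2428 Bond=283.1094
(1,1): Delta=-0.4474 Bond=360.5916
V0=279.1894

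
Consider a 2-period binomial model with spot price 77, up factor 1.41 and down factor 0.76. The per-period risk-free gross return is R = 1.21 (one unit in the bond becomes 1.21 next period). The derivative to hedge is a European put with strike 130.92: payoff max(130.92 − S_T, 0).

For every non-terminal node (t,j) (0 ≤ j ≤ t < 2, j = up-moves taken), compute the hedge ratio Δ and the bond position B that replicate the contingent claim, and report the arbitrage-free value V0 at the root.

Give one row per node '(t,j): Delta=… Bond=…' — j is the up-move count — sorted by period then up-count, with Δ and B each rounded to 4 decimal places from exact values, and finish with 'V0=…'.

(0,0): Delta=-0.7466 Bond=77.1663
(1,0): Delta=-1.0000 Bond=108.1983
(1,1): Delta=-0.6859 Bond=86.7814
V0=19.6757

The replicating-portfolio and risk-neutral prices coincide; use p* = (1.21−0.76)/(1.41−0.76) = 0.6923 for the latter.
Terminal payoffs: V(2,0)=86.4448, V(2,1)=48.4068, V(2,2)=0.0000
(1,0): S=58.5200. Δ = (V_up−V_dn)/(S_up−S_dn) = (48.4068−86.4448)/(82.5132−44.4752) = -1.0000. V = [p*·48.4068 + (1−p*)·86.4448]/1.21 = 49.6783. B = V − Δ·S = 108.1983.
(1,1): S=108.5700. Δ = (V_up−V_dn)/(S_up−S_dn) = (0.0000−48.4068)/(153.0837−82.5132) = -0.6859. V = [p*·0.0000 + (1−p*)·48.4068]/1.21 = 12.3094. B = V − Δ·S = 86.7814.
(0,0): S=77.0000. Δ = (V_up−V_dn)/(S_up−S_dn) = (12.3094−49.6783)/(108.5700−58.5200) = -0.7466. V = [p*·12.3094 + (1−p*)·49.6783]/1.21 = 19.6757. B = V − Δ·S = 77.1663.
Self-financing check: at every node Δ·S+B equals the discounted successor values.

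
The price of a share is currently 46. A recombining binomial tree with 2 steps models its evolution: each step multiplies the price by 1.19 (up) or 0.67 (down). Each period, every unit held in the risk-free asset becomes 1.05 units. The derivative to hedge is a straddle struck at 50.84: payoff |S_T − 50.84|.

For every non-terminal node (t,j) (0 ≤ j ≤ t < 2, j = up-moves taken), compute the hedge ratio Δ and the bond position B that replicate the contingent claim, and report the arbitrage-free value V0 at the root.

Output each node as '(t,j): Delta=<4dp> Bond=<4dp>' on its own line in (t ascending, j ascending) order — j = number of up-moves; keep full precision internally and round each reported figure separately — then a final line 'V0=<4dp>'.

(0,0): Delta=-0.1678 Bond=21.6871
(1,0): Delta=-1.0000 Bond=48.4190
(1,1): Delta=0.0048 Bond=13.3223
V0=13.9671

Since d<R<u, set p* = (R−d)/(u−d) = 0.7308; price each node as the discounted p*-expectation of its children.
Terminal payoffs: V(2,0)=30.1906, V(2,1)=14.1642, V(2,2)=14.3006
Node (1,0) S=30.8200: V=(p*·14.1642+(1−p*)·30.1906)/1.05=17.5990; Δ=(14.1642−30.1906)/(36.6758−20.6494)=-1.0000; B=V−Δ·S=48.4190
Node (1,1) S=54.7400: V=(p*·14.3006+(1−p*)·14.1642)/1.05=13.5846; Δ=(14.3006−14.1642)/(65.1406−36.6758)=0.0048; B=V−Δ·S=13.3223
Node (0,0) S=46.0000: V=(p*·13.5846+(1−p*)·17.5990)/1.05=13.9671; Δ=(13.5846−17.5990)/(54.7400−30.8200)=-0.1678; B=V−Δ·S=21.6871
Self-financing check: at every node Δ·S+B equals the discounted successor values.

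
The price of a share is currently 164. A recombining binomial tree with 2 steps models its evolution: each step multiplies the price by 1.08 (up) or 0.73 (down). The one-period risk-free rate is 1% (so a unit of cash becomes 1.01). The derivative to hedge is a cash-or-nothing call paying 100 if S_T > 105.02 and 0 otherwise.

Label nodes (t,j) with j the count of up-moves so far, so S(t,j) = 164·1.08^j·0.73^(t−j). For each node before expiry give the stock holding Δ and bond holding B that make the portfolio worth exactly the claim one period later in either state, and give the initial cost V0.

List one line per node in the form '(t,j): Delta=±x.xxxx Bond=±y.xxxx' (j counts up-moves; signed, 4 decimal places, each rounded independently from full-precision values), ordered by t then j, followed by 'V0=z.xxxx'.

(0,0): Delta=0.3450 Bond=37.5313
(1,0): Delta=2.3865 Bond=-206.5064
(1,1): Delta=0.0000 Bond=99.0099
V0=94.1084

No-arbitrage ⇒ martingale measure with p* = (R−d)/(u−d) = 0.8000.
Terminal values V(2,·): V(2,0)=0.0000, V(2,1)=100.0000, V(2,2)=100.0000
Node (1,0) S=119.7200: V=(p*·100.0000+(1−p*)·0.0000)/1.01=79.2079; Δ=(100.0000−0.0000)/(129.2976−87.3956)=2.3865; B=V−Δ·S=-206.5064
Node (1,1) S=177.1200: V=(p*·100.0000+(1−p*)·100.0000)/1.01=99.0099; Δ=(100.0000−100.0000)/(191.2896−129.2976)=0.0000; B=V−Δ·S=99.0099
Node (0,0) S=164.0000: V=(p*·99.0099+(1−p*)·79.2079)/1.01=94.1084; Δ=(99.0099−79.2079)/(177.1200−119.7200)=0.3450; B=V−Δ·S=37.5313
The time-0 hedge costs 94.1084, which is the no-arbitrage price.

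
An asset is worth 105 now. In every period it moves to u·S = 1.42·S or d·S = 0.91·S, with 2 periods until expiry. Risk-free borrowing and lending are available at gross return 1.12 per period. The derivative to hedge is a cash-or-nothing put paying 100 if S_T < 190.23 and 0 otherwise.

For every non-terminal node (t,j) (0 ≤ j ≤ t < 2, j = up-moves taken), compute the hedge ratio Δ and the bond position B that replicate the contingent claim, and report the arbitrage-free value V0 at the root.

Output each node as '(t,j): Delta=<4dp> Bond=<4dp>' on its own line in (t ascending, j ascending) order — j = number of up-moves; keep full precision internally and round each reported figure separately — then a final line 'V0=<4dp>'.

(0,0): Delta=-0.6865 Bond=138.2906
(1,0): Delta=0.0000 Bond=89.2857
(1,1): Delta=-1.3151 Bond=248.5994
V0=66.2030

No-arbitrage ⇒ martingale measure with p* = (R−d)/(u−d) = 0.4118.
Terminal values V(2,·): V(2,0)=100.0000, V(2,1)=100.0000, V(2,2)=0.0000
Node (1,0) S=95.5500: V=(p*·100.0000+(1−p*)·100.0000)/1.12=89.2857; Δ=(100.0000−100.0000)/(135.6810−86.9505)=0.0000; B=V−Δ·S=89.2857
Node (1,1) S=149.1000: V=(p*·0.0000+(1−p*)·100.0000)/1.12=52.5210; Δ=(0.0000−100.0000)/(211.7220−135.6810)=-1.3151; B=V−Δ·S=248.5994
Node (0,0) S=105.0000: V=(p*·52.5210+(1−p*)·89.2857)/1.12=66.2030; Δ=(52.5210−89.2857)/(149.1000−95.5500)=-0.6865; B=V−Δ·S=138.2906
Root portfolio cost Δ·105+B reproduces V0=66.2030.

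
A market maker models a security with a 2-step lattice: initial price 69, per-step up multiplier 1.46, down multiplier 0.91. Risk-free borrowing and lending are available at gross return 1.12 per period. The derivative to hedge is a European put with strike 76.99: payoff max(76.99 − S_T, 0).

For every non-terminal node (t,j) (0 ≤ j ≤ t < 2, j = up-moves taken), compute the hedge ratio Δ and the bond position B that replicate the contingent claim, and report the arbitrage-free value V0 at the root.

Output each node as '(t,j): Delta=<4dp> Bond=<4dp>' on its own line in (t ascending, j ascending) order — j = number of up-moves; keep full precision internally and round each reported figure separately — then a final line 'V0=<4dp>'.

(0,0): Delta=-0.2887 Bond=25.9690
(1,0): Delta=-0.5748 Bond=47.0497
(1,1): Delta=0.0000 Bond=0.0000
V0=6.0476

Since d<R<u, set p* = (R−d)/(u−d) = 0.3818; price each node as the discounted p*-expectation of its children.
At expiry t=2: V(2,0)=19.8511, V(2,1)=0.0000, V(2,2)=0.0000
  t=1,j=0: stock 62.7900 → up 91.6734 (V=0.0000), down 57.1389 (V=19.8511). Price 10.9568; hedge Δ=-0.5748, bond B=47.0497.
  t=1,j=1: stock 100.7400 → up 147.0804 (V=0.0000), down 91.6734 (V=0.0000). Price 0.0000; hedge Δ=0.0000, bond B=0.0000.
  t=0,j=0: stock 69.0000 → up 100.7400 (V=0.0000), down 62.7900 (V=10.9568). Price 6.0476; hedge Δ=-0.2887, bond B=25.9690.
Each (Δ,B) replicates both successor values, so the strategy is self-financing and V0 is arbitrage-free.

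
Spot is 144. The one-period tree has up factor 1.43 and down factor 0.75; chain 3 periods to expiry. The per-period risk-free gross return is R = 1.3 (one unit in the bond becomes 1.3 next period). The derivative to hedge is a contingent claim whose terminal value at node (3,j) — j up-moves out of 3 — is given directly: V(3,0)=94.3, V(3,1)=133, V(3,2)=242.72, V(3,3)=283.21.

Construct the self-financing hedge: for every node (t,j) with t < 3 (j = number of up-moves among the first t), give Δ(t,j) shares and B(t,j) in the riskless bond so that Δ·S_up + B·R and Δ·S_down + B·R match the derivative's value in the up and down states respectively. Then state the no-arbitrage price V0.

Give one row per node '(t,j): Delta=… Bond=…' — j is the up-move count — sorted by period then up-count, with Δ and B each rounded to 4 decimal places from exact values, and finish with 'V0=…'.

(0,0): Delta=0.3737 Bond=61.5222
(1,0): Delta=1.0070 Bond=11.5750
(1,1): Delta=0.2951 Bond=96.1470
(2,0): Delta=0.7026 Bond=39.7048
(2,1): Delta=1.0448 Bond=9.2195
(2,2): Delta=0.2022 Bond=152.3553
V0=115.3286

Under the risk-neutral measure, an up-move has probability p* = (R−d)/(u−d) = 0.8088 and values discount at R = 1.3.
Payoff layer (t=3): V(3,0)=94.3000, V(3,1)=133.0000, V(3,2)=242.7200, V(3,3)=283.2100
(2,0): S=81.0000. Δ = (V_up−V_dn)/(S_up−S_dn) = (133.0000−94.3000)/(115.8300−60.7500) = 0.7026. V = [p*·133.0000 + (1−p*)·94.3000]/1.3 = 96.6165. B = V − Δ·S = 39.7048.
(2,1): S=154.4400. Δ = (V_up−V_dn)/(S_up−S_dn) = (242.7200−133.0000)/(220.8492−115.8300) = 1.0448. V = [p*·242.7200 + (1−p*)·133.0000]/1.3 = 170.5724. B = V − Δ·S = 9.2195.
(2,2): S=294.4656. Δ = (V_up−V_dn)/(S_up−S_dn) = (283.2100−242.7200)/(421.0858−220.8492) = 0.2022. V = [p*·283.2100 + (1−p*)·242.7200]/1.3 = 211.8994. B = V − Δ·S = 152.3553.
(1,0): S=108.0000. Δ = (V_up−V_dn)/(S_up−S_dn) = (170.5724−96.6165)/(154.4400−81.0000) = 1.0070. V = [p*·170.5724 + (1−p*)·96.6165]/1.3 = 120.3337. B = V − Δ·S = 11.5750.
(1,1): S=205.9200. Δ = (V_up−V_dn)/(S_up−S_dn) = (211.8994−170.5724)/(294.4656−154.4400) = 0.2951. V = [p*·211.8994 + (1−p*)·170.5724]/1.3 = 156.9221. B = V − Δ·S = 96.1470.
(0,0): S=144.0000. Δ = (V_up−V_dn)/(S_up−S_dn) = (156.9221−120.3337)/(205.9200−108.0000) = 0.3737. V = [p*·156.9221 + (1−p*)·120.3337]/1.3 = 115.3286. B = V − Δ·S = 61.5222.
Root portfolio cost Δ·144+B reproduces V0=115.3286.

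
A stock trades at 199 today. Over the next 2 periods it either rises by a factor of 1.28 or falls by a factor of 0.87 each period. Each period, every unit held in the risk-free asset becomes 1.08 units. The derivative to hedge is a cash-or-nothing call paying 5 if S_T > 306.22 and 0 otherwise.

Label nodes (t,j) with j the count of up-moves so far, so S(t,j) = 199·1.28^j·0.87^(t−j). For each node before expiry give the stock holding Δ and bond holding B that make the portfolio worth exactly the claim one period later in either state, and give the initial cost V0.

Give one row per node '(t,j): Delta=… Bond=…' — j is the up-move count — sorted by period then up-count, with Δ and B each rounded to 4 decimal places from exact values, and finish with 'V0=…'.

No-arbitrage ⇒ martingale measure with p* = (R−d)/(u−d) = 0.5122.
At expiry t=2: V(2,0)=0.0000, V(2,1)=0.0000, V(2,2)=5.0000
(1,0): S=173.1300. Δ = (V_up−V_dn)/(S_up−S_dn) = (0.0000−0.0000)/(221.6064−150.6231) = 0.0000. V = [p*·0.0000 + (1−p*)·0.0000]/1.08 = 0.0000. B = V − Δ·S = 0.0000.
(1,1): S=254.7200. Δ = (V_up−V_dn)/(S_up−S_dn) = (5.0000−0.0000)/(326.0416−221.6064) = 0.0479. V = [p*·5.0000 + (1−p*)·0.0000]/1.08 = 2.3713. B = V − Δ·S = -9.8238.
(0,0): S=199.0000. Δ = (V_up−V_dn)/(S_up−S_dn) = (2.3713−0.0000)/(254.7200−173.1300) = 0.0291. V = [p*·2.3713 + (1−p*)·0.0000]/1.08 = 1.1246. B = V − Δ·S = -4.6590.
The time-0 hedge costs 1.1246, which is the no-arbitrage price.

(0,0): Delta=0.0291 Bond=-4.6590
(1,0): Delta=0.0000 Bond=0.0000
(1,1): Delta=0.0479 Bond=-9.8238
V0=1.1246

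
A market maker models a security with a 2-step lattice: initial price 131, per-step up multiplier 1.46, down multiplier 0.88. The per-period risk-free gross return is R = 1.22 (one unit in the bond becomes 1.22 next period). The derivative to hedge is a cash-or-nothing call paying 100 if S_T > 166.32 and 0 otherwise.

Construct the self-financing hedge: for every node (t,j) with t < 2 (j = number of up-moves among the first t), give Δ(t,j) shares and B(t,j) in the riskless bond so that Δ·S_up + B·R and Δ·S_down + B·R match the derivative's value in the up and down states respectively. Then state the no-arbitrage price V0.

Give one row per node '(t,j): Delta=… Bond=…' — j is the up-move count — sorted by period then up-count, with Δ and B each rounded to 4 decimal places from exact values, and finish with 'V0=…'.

Since d<R<u, set p* = (R−d)/(u−d) = 0.5862; price each node as the discounted p*-expectation of its children.
Terminal values V(2,·): V(2,0)=0.0000, V(2,1)=100.0000, V(2,2)=100.0000
Node (1,0) S=115.2800: V=(p*·100.0000+(1−p*)·0.0000)/1.22=48.0497; Δ=(100.0000−0.0000)/(168.3088−101.4464)=1.4956; B=V−Δ·S=-124.3640
Node (1,1) S=191.2600: V=(p*·100.0000+(1−p*)·100.0000)/1.22=81.9672; Δ=(100.0000−100.0000)/(279.2396−168.3088)=0.0000; B=V−Δ·S=81.9672
Node (0,0) S=131.0000: V=(p*·81.9672+(1−p*)·48.0497)/1.22=55.6823; Δ=(81.9672−48.0497)/(191.2600−115.2800)=0.4464; B=V−Δ·S=-2.7961
The time-0 hedge costs 55.6823, which is the no-arbitrage price.

(0,0): Delta=0.4464 Bond=-2.7961
(1,0): Delta=1.4956 Bond=-124.3640
(1,1): Delta=0.0000 Bond=81.9672
V0=55.6823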